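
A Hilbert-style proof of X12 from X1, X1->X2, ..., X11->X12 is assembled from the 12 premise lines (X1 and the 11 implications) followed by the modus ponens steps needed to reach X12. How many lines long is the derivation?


We have 12 premise lines: X1 and 11 implications.
Each implication is detached once by MP, giving 11 MP lines.
12 premise lines + 11 MP lines = 23 total lines.

23


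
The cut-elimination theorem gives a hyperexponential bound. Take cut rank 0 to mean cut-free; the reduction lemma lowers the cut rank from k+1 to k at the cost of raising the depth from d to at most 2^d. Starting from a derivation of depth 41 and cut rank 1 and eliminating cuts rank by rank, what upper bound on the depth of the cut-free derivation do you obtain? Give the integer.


Each rank reduction sends depth d to at most 2^d; cut rank r needs r reductions.
2_0(41) = 41
2_1(41) = 2^41 = 2199023255552
Cut-free depth bound = 2199023255552

2199023255552


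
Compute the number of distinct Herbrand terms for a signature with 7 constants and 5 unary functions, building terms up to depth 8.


Herbrand terms by depth:
Depth 0: 7 constants
Depth 1: 35 new terms (running total: 42)
Depth 2: 175 new terms (running total: 217)
Depth 3: 875 new terms (running total: 1092)
Depth 4: 4375 new terms (running total: 5467)
Depth 5: 21875 new terms (running total: 27342)
Depth 6: 109375 new terms (running total: 136717)
Depth 7: 546875 new terms (running total: 683592)
Depth 8: 2734375 new terms (running total: 3417967)
Total distinct ground terms = 3417967

3417967


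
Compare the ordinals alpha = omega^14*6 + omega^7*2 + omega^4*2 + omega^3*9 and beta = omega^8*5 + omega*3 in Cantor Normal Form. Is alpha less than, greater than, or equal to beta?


Compare term by term from highest exponent:
alpha = omega^14*6 + omega^7*2 + omega^4*2 + omega^3*9
beta = omega^8*5 + omega*3
Term 1: alpha has omega^14*6, beta has omega^8*5
Term 2: alpha has omega^7*2, beta has omega^1*3
Term 3: alpha has omega^4*2, beta has omega^0*0
Term 4: alpha has omega^3*9, beta has omega^0*0
Result: alpha > beta

alpha > beta


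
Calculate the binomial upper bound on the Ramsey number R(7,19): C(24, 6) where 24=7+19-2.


R(7,19) <= C(7+19-2, 7-1) = C(24, 6)
C(24, 6) = 24! / (6! * 18!)
= 134596

134596


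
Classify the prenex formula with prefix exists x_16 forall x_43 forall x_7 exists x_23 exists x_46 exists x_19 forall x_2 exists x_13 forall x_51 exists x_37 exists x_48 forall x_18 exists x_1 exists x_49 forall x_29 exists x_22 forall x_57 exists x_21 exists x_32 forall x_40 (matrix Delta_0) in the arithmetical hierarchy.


Leading quantifier is exists, so the class is Sigma.
Number of quantifier blocks = alternations + 1 = 13 + 1 = 14.
Classification: Sigma_14

Sigma_14


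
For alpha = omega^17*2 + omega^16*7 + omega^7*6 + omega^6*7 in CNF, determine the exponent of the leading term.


CNF: omega^17*2 + omega^16*7 + omega^7*6 + omega^6*7
The leading term is omega^17*2, which has exponent 17.

17


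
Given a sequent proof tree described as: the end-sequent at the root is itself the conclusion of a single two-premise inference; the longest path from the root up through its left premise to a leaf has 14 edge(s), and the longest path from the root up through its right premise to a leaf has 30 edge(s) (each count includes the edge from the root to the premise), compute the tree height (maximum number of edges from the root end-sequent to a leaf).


Longest path through the left premise: 14 edges (measured from the branching sequent)
Longest path through the right premise: 30 edges
Height of the subtree rooted at the branching sequent: max(14, 30) = 30
The branching sequent is the root itself.
Total height = 30

30


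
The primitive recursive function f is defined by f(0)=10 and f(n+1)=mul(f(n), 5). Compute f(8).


f(0) = 10
f(1) = mul(f(0), 5) = mul(10, 5) = 50
f(2) = mul(f(1), 5) = mul(50, 5) = 250
f(3) = mul(f(2), 5) = mul(250, 5) = 1250
f(4) = mul(f(3), 5) = mul(1250, 5) = 6250
f(5) = mul(f(4), 5) = mul(6250, 5) = 31250
f(6) = mul(f(5), 5) = mul(31250, 5) = 156250
f(7) = mul(f(6), 5) = mul(156250, 5) = 781250
f(8) = mul(f(7), 5) = mul(781250, 5) = 3906250


3906250


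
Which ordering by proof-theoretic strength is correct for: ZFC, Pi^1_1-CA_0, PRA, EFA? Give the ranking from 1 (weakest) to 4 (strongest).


Ordering by consistency strength:
1. EFA
2. PRA
3. Pi^1_1-CA_0
4. ZFC


ZFC=4, Pi^1_1-CA_0=3, PRA=2, EFA=1


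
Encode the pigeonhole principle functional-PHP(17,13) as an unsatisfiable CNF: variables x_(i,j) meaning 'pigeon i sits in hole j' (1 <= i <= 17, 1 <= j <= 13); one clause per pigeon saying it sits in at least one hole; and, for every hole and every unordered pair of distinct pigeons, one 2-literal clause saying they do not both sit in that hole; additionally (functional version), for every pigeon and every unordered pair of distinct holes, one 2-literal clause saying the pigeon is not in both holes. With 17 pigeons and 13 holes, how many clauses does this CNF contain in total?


functional-PHP(17,13): 17 pigeons, 13 holes, 17*13 = 221 variables.
- pigeon clauses: one per pigeon -> 17 clauses
- hole clauses: 13 holes * C(17,2) = 13 * 136 -> 1768 clauses
- functional clauses: 17 pigeons * C(13,2) = 17 * 78 -> 1326 clauses
Total clauses = 17 + 1768 + 1326 = 3111

3111


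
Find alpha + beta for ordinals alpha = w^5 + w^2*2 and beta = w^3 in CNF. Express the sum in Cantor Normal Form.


Ordinal addition (w^5 + w^2*2) + w^3:
alpha's leading term has exponent 5 > beta's exponent 3, so it survives.
alpha's tail term has exponent 2 < beta's exponent 3, so it is absorbed by beta.
In ordinal addition, any term followed by a strictly larger-exponent term is absorbed.
Result = w^5 + w^3

w^5 + w^3


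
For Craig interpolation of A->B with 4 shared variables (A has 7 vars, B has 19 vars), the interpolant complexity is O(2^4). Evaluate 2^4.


Shared atoms = 4
Craig interpolant size bound = 2^4
= 16

16


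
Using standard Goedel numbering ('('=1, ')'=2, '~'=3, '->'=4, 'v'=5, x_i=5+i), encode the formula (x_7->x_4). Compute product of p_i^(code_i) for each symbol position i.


Formula: (x_7->x_4)
Symbol codes: [1, 12, 4, 9, 2]
Primes: [2, 3, 5, 7, 11]
p_1^1 = 2^1 = 2
p_2^12 = 3^12 = 531441
p_3^4 = 5^4 = 625
p_4^9 = 7^9 = 40353607
p_5^2 = 11^2 = 121
Product = 3243641140225158750

3243641140225158750


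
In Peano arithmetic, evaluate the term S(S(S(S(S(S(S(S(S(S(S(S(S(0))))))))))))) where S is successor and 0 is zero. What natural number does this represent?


Counting successors applied to 0:
13 applications of S to 0 = 13

13


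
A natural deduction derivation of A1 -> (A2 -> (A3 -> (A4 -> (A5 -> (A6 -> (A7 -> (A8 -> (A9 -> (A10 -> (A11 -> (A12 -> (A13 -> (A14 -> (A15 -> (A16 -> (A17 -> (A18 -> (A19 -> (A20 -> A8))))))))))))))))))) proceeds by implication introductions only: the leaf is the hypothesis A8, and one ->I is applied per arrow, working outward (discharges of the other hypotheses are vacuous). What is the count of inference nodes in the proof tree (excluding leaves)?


The formula has 20 arrows (->); its innermost consequent A8 is one of the antecedents,
so the proof starts from the hypothesis leaf A8 (not a rule application) and closes one arrow per ->I.
Building A1 -> (A2 -> (A3 -> (A4 -> (A5 -> (A6 -> (A7 -> (A8 -> (A9 -> (A10 -> (A11 -> (A12 -> (A13 -> (A14 -> (A15 -> (A16 -> (A17 -> (A18 -> (A19 -> (A20 -> A8))))))))))))))))))) therefore takes 20 nested implication introductions.
Total inference nodes = 20

20


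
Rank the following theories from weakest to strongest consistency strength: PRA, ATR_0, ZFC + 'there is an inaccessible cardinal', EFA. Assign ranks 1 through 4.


Ordering by consistency strength:
1. EFA
2. PRA
3. ATR_0
4. ZFC + 'there is an inaccessible cardinal'


PRA=2, ATR_0=3, ZFC + 'there is an inaccessible cardinal'=4, EFA=1


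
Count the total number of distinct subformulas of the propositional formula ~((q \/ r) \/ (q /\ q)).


Formula: ~((q \/ r) \/ (q /\ q))
Subformulas found:
  1. q
  2. r
  3. (q /\ q)
  4. (q \/ r)
  5. ((q \/ r) \/ (q /\ q))
  6. ~((q \/ r) \/ (q /\ q))
Total distinct subformulas = 6

6


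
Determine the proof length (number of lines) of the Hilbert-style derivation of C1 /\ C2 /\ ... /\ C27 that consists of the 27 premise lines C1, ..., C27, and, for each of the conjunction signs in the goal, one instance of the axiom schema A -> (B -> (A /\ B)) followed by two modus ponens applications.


Conjoining 27 premises:
- 27 premise lines
- the goal has 26 conjunction signs; each costs 1 axiom instance + 2 MP = 3 lines: 3 * 26 = 78
Total = 27 + 78 = 105 lines.

105


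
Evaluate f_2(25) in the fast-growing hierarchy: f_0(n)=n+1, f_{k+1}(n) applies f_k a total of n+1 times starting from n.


f_2(25) = f_1^26(25)
f_1(m) = 2m + 1.
Iterating: f_1^k(n) = 2^k*(n+1) - 1.
f_2(25) = 2^26*(25+1) - 1 = 67108864*26 - 1 = 1744830463

1744830463


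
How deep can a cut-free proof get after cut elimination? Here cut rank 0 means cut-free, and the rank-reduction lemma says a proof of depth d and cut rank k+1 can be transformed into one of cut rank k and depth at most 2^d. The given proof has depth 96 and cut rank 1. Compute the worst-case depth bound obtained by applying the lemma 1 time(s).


Each rank reduction sends depth d to at most 2^d; cut rank r needs r reductions.
2_0(96) = 96
2_1(96) = 2^96 = 79228162514264337593543950336
Cut-free depth bound = 79228162514264337593543950336

79228162514264337593543950336


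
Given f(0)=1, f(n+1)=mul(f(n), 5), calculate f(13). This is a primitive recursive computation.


f(0) = 1
f(1) = mul(f(0), 5) = mul(1, 5) = 5
f(2) = mul(f(1), 5) = mul(5, 5) = 25
f(3) = mul(f(2), 5) = mul(25, 5) = 125
f(4) = mul(f(3), 5) = mul(125, 5) = 625
f(5) = mul(f(4), 5) = mul(625, 5) = 3125
f(6) = mul(f(5), 5) = mul(3125, 5) = 15625
f(7) = mul(f(6), 5) = mul(15625, 5) = 78125
f(8) = mul(f(7), 5) = mul(78125, 5) = 390625
f(9) = mul(f(8), 5) = mul(390625, 5) = 1953125
f(10) = mul(f(9), 5) = mul(1953125, 5) = 9765625
f(11) = mul(f(10), 5) = mul(9765625, 5) = 48828125
f(12) = mul(f(11), 5) = mul(48828125, 5) = 244140625
f(13) = mul(f(12), 5) = mul(244140625, 5) = 1220703125


1220703125


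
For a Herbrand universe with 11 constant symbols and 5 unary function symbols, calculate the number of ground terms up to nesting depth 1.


Herbrand terms by depth:
Depth 0: 11 constants
Depth 1: 55 new terms (running total: 66)
Total distinct ground terms = 66

66


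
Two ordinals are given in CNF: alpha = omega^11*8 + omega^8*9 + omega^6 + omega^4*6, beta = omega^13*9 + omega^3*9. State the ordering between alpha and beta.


Compare term by term from highest exponent:
alpha = omega^11*8 + omega^8*9 + omega^6 + omega^4*6
beta = omega^13*9 + omega^3*9
Term 1: alpha has omega^11*8, beta has omega^13*9
Term 2: alpha has omega^8*9, beta has omega^3*9
Term 3: alpha has omega^6*1, beta has omega^0*0
Term 4: alpha has omega^4*6, beta has omega^0*0
Result: alpha < beta

alpha < beta


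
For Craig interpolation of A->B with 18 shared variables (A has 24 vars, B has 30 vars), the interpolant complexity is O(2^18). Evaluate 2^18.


Shared atoms = 18
Craig interpolant size bound = 2^18
= 262144

262144


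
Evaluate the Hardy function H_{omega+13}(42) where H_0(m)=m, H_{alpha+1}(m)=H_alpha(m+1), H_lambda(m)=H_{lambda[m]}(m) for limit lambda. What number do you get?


H_{omega+13}(42):
Unwind the 13 successor steps: H_{omega+13}(42) = H_omega(42+13) = H_omega(55).
H_omega(m) = H_m(m) = m + m = 2m.
Result = 2 * 55 = 110

110


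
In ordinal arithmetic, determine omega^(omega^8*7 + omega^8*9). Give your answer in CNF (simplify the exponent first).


omega^(omega^8*7 + omega^8*9):
Both terms of the exponent have the same exponent 8, so they merge: omega^8*7 + omega^8*9 = omega^8*(7+9) = omega^8*16.
omega raised to a CNF ordinal is a single CNF term: Result = omega^(omega^8*16)

omega^(omega^8*16)


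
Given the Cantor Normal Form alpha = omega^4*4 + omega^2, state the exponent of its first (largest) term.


CNF: omega^4*4 + omega^2
The leading term is omega^4*4, which has exponent 4.

4


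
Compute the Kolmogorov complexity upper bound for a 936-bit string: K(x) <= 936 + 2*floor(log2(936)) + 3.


floor(log2(936)) = 9
2 * 9 = 18
K(x) <= 936 + 18 + 3 = 957

957


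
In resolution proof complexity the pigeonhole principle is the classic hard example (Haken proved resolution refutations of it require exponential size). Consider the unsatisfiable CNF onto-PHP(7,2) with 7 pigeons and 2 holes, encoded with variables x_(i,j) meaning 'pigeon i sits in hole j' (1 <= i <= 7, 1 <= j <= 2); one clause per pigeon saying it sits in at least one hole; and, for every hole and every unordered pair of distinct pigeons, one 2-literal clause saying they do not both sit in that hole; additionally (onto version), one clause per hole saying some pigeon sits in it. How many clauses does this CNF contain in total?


onto-PHP(7,2): 7 pigeons, 2 holes, 7*2 = 14 variables.
- pigeon clauses: one per pigeon -> 7 clauses
- hole clauses: 2 holes * C(7,2) = 2 * 21 -> 42 clauses
- onto clauses: one per hole -> 2 clauses
Total clauses = 7 + 42 + 2 = 51

51


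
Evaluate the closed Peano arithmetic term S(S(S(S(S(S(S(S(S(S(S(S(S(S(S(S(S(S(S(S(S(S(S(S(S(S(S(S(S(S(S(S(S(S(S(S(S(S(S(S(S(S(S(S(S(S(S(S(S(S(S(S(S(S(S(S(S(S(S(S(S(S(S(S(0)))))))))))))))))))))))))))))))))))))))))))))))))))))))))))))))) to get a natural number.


Counting successors applied to 0:
64 applications of S to 0 = 64

64


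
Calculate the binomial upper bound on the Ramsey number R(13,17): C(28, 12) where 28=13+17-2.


R(13,17) <= C(13+17-2, 13-1) = C(28, 12)
C(28, 12) = 28! / (12! * 16!)
= 30421755

30421755


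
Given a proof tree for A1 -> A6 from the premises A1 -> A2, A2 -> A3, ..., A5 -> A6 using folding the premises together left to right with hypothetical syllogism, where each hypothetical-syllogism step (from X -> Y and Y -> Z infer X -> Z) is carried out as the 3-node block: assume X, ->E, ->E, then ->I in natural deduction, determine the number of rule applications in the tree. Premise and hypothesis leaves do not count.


There are 5 premises in the chain. The first HS step combines premises 1 and 2; each further premise needs one more HS step.
So 5 premises require 5 - 1 = 4 hypothetical-syllogism steps.
Each HS step uses 3 inference nodes (->E, ->E, ->I).
4 * 3 = 12 total inference nodes.

12


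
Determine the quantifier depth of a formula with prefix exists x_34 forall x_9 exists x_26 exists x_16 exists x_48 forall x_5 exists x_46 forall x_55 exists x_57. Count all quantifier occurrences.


Quantifier prefix has 9 quantifier symbols.
Quantifier depth = 9

9


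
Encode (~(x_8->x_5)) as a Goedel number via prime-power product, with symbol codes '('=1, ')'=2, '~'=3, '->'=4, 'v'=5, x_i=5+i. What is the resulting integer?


Formula: (~(x_8->x_5))
Symbol codes: [1, 3, 1, 13, 4, 10, 2, 2]
Primes: [2, 3, 5, 7, 11, 13, 17, 19]
p_1^1 = 2^1 = 2
p_2^3 = 3^3 = 27
p_3^1 = 5^1 = 5
p_4^13 = 7^13 = 96889010407
p_5^4 = 11^4 = 14641
p_6^10 = 13^10 = 137858491849
p_7^2 = 17^2 = 289
p_8^2 = 19^2 = 361
Product = 5508680606680509706440009023296290

5508680606680509706440009023296290


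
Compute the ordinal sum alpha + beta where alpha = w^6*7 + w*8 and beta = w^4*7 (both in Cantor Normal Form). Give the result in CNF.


Ordinal addition (w^6*7 + w*8) + w^4*7:
alpha's leading term has exponent 6 > beta's exponent 4, so it survives.
alpha's tail term has exponent 1 < beta's exponent 4, so it is absorbed by beta.
In ordinal addition, any term followed by a strictly larger-exponent term is absorbed.
Result = w^6*7 + w^4*7

w^6*7 + w^4*7


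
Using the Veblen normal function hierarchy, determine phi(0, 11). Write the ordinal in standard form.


phi(0, 11):
phi(0, beta) = omega^beta by definition.
phi(0, 11) = omega^11

omega^11


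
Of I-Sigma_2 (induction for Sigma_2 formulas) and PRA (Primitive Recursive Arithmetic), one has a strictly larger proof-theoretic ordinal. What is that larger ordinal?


Proof-theoretic ordinal of I-Sigma_2 (induction for Sigma_2 formulas): omega^(omega^omega)
Proof-theoretic ordinal of PRA (Primitive Recursive Arithmetic): omega^omega
Comparing: omega^omega < omega^(omega^omega).
The larger ordinal is omega^(omega^omega) (from I-Sigma_2 (induction for Sigma_2 formulas)).

omega^(omega^omega)


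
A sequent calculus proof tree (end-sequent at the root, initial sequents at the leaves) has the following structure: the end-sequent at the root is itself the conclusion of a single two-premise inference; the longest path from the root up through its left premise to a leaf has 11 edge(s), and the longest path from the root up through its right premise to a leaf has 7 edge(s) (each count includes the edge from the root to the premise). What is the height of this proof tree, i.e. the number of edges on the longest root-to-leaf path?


Longest path through the left premise: 11 edges (measured from the branching sequent)
Longest path through the right premise: 7 edges
Height of the subtree rooted at the branching sequent: max(11, 7) = 11
The branching sequent is the root itself.
Total height = 11

11


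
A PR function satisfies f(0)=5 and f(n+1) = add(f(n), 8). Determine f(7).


f(0) = 5
f(1) = add(f(0), 8) = add(5, 8) = 13
f(2) = add(f(1), 8) = add(13, 8) = 21
f(3) = add(f(2), 8) = add(21, 8) = 29
f(4) = add(f(3), 8) = add(29, 8) = 37
f(5) = add(f(4), 8) = add(37, 8) = 45
f(6) = add(f(5), 8) = add(45, 8) = 53
f(7) = add(f(6), 8) = add(53, 8) = 61


61


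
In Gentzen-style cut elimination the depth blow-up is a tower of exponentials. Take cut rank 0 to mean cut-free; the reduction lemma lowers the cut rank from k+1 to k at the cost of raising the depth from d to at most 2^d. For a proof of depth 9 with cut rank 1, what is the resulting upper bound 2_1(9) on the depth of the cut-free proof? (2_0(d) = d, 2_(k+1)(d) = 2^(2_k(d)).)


Each rank reduction sends depth d to at most 2^d; cut rank r needs r reductions.
2_0(9) = 9
2_1(9) = 2^9 = 512
Cut-free depth bound = 512

512


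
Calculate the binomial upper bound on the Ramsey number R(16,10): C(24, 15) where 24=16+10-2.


R(16,10) <= C(16+10-2, 16-1) = C(24, 15)
C(24, 15) = 24! / (15! * 9!)
= 1307504

1307504


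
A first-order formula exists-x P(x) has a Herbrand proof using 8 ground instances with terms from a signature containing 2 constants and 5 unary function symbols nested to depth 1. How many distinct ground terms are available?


Herbrand terms by depth:
Depth 0: 2 constants
Depth 1: 10 new terms (running total: 12)
Total distinct ground terms = 12

12


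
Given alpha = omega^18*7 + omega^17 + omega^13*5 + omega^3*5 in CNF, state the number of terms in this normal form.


CNF: omega^18*7 + omega^17 + omega^13*5 + omega^3*5
Count the summands separated by '+':
  term 1: omega^18*7
  term 2: omega^17
  term 3: omega^13*5
  term 4: omega^3*5
Total terms = 4

4


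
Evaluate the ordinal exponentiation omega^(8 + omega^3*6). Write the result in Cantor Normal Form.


omega^(8 + omega^3*6):
In ordinal addition a term is absorbed by a following term of strictly larger exponent: 0 < 3, so 8 + omega^3*6 = omega^3*6.
omega raised to a CNF ordinal is a single CNF term: Result = omega^(omega^3*6)

omega^(omega^3*6)


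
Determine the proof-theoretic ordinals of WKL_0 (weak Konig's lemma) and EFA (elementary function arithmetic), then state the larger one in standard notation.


Proof-theoretic ordinal of WKL_0 (weak Konig's lemma): omega^omega
Proof-theoretic ordinal of EFA (elementary function arithmetic): omega^3
Comparing: omega^3 < omega^omega.
The larger ordinal is omega^omega (from WKL_0 (weak Konig's lemma)).

omega^omega


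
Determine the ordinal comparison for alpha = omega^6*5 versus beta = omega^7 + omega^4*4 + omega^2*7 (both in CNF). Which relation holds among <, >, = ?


Compare term by term from highest exponent:
alpha = omega^6*5
beta = omega^7 + omega^4*4 + omega^2*7
Term 1: alpha has omega^6*5, beta has omega^7*1
Term 2: alpha has omega^0*0, beta has omega^4*4
Term 3: alpha has omega^0*0, beta has omega^2*7
Result: alpha < beta

alpha < beta


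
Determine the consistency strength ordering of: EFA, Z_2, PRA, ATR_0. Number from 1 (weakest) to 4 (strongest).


Ordering by consistency strength:
1. EFA
2. PRA
3. ATR_0
4. Z_2


EFA=1, Z_2=4, PRA=2, ATR_0=3


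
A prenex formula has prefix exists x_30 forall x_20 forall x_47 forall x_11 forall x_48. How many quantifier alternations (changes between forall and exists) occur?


Walk the prefix and count type changes:
  position 1: exists -> forall <-- alternation
  position 2: forall -> forall
  position 3: forall -> forall
  position 4: forall -> forall
Total alternations = 1

1


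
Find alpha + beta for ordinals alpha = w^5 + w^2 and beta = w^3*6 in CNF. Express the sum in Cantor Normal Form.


Ordinal addition (w^5 + w^2) + w^3*6:
alpha's leading term has exponent 5 > beta's exponent 3, so it survives.
alpha's tail term has exponent 2 < beta's exponent 3, so it is absorbed by beta.
In ordinal addition, any term followed by a strictly larger-exponent term is absorbed.
Result = w^5 + w^3*6

w^5 + w^3*6


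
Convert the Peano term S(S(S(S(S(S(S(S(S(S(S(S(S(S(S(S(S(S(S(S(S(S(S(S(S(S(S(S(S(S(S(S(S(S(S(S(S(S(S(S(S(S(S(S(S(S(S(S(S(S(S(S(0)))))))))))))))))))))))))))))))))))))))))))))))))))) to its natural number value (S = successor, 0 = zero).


Counting successors applied to 0:
52 applications of S to 0 = 52

52


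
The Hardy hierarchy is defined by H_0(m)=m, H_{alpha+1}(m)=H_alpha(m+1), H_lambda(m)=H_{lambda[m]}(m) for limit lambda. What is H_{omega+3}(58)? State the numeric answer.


H_{omega+3}(58):
Unwind the 3 successor steps: H_{omega+3}(58) = H_omega(58+3) = H_omega(61).
H_omega(m) = H_m(m) = m + m = 2m.
Result = 2 * 61 = 122

122


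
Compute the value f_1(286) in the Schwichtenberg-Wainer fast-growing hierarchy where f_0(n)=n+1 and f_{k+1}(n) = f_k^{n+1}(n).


f_1(286) = f_0^287(286)
f_0 adds 1 each time, applied 287 times.
f_1(286) = 286 + 287 = 573

573


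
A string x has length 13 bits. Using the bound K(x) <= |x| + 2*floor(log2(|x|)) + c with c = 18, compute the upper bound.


floor(log2(13)) = 3
2 * 3 = 6
K(x) <= 13 + 6 + 18 = 37

37


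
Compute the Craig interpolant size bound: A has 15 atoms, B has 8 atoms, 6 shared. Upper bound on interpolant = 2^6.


Shared atoms = 6
Craig interpolant size bound = 2^6
= 64

64


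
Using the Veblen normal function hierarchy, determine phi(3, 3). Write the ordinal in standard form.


phi(3, 3):
phi(3, beta) = eta_beta (the beta-th eta number, fixed point of zeta).
phi(3, 3) = eta_3

eta_3


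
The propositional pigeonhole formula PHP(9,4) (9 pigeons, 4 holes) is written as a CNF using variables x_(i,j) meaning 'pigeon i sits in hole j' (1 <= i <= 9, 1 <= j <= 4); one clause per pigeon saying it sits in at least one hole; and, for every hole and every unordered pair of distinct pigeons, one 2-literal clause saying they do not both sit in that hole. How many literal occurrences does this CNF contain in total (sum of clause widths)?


PHP(9,4): 9 pigeons, 4 holes, 9*4 = 36 variables.
- pigeon clauses: one per pigeon -> 9 clauses of width 4 -> 36 literals
- hole clauses: 4 holes * C(9,2) = 4 * 36 -> 144 clauses of width 2 -> 288 literals
Total literal occurrences = 36 + 288 = 324

324


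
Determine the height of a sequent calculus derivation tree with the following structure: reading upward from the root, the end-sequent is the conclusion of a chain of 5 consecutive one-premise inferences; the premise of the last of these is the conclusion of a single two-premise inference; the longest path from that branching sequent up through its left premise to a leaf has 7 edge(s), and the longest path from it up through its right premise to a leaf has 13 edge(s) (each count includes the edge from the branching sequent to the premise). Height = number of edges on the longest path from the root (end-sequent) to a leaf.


Longest path through the left premise: 7 edges (measured from the branching sequent)
Longest path through the right premise: 13 edges
Height of the subtree rooted at the branching sequent: max(7, 13) = 13
The branching sequent sits 5 edges above the root (the chain of one-premise inferences), so height = 13 + 5 = 18

18


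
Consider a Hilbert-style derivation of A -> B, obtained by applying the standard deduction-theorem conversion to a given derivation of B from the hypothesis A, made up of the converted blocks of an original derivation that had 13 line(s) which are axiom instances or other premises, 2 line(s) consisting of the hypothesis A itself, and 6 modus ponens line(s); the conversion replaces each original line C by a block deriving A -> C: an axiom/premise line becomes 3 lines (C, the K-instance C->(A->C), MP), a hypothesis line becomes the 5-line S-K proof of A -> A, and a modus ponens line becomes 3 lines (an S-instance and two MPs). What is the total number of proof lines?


Deduction-theorem conversion, block by block:
- 13 axiom/premise lines -> 3 lines each = 39
- 2 hypothesis lines -> 5 lines each (identity proof A->A) = 10
- 6 MP lines -> 3 lines each (S-instance, MP, MP) = 18
Total = 39 + 10 + 18 = 67 lines.

67


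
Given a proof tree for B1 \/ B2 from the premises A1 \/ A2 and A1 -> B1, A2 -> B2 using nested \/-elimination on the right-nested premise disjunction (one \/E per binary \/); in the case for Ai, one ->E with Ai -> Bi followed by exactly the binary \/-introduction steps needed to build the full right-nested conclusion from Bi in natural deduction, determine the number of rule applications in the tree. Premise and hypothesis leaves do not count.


Constructive dilemma with 2 branches, all disjunctions right-nested:
- \/E: the premise has 1 binary \/, each eliminated once: 1 nodes.
- ->E: one per case (Ai with Ai -> Bi gives Bi): 2 nodes.
- \/I: in case i < n, Bi needs 1 step to form Bi \/ (B(i+1) \/ ...) and then i-1 steps to prepend B(i-1), ..., B1, i.e. i steps; in case i = n, B2 needs 1 prepend steps.
  \/I total = (1 + 2 + ... + 1) + 1 = 1 + 1 = 2 nodes.
Total = 1 + 2 + 2 = 5

5


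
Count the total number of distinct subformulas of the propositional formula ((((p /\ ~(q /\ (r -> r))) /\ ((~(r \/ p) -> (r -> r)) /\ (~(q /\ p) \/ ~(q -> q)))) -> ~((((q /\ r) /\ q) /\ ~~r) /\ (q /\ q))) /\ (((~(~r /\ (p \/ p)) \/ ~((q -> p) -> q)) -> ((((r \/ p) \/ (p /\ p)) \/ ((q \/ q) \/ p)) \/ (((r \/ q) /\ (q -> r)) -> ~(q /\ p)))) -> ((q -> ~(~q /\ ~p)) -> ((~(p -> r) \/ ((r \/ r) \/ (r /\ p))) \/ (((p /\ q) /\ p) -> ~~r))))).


Formula: ((((p /\ ~(q /\ (r -> r))) /\ ((~(r \/ p) -> (r -> r)) /\ (~(q /\ p) \/ ~(q -> q)))) -> ~((((q /\ r) /\ q) /\ ~~r) /\ (q /\ q))) /\ (((~(~r /\ (p \/ p)) \/ ~((q -> p) -> q)) -> ((((r \/ p) \/ (p /\ p)) \/ ((q \/ q) \/ p)) \/ (((r \/ q) /\ (q -> r)) -> ~(q /\ p)))) -> ((q -> ~(~q /\ ~p)) -> ((~(p -> r) \/ ((r \/ r) \/ (r /\ p))) \/ (((p /\ q) /\ p) -> ~~r)))))
Subformulas found:
  1. r
  2. p
  3. q
  4. ~p
  5. ~r
  6. ~q
  7. ~~r
  8. (r /\ p)
  9. (p /\ q)
  10. (q -> p)
  11. (r \/ r)
  12. (p -> r)
  13. (p \/ p)
  14. (r \/ p)
  15. (r \/ q)
  16. (q /\ p)
  17. (q /\ q)
  18. (r -> r)
  19. (q -> q)
  20. (q -> r)
  21. (q /\ r)
  22. (p /\ p)
  23. (q \/ q)
  24. ~(p -> r)
  25. ~(r \/ p)
  26. ~(q -> q)
  27. ~(q /\ p)
  28. (~q /\ ~p)
  29. ~(~q /\ ~p)
  30. ((q -> p) -> q)
  31. ((p /\ q) /\ p)
  32. ((q \/ q) \/ p)
  33. (q /\ (r -> r))
  34. ((q /\ r) /\ q)
  35. (~r /\ (p \/ p))
  36. ~(q /\ (r -> r))
  37. ~((q -> p) -> q)
  38. ~(~r /\ (p \/ p))
  39. (q -> ~(~q /\ ~p))
  40. ((r \/ q) /\ (q -> r))
  41. ((r \/ p) \/ (p /\ p))
  42. ((r \/ r) \/ (r /\ p))
  43. (p /\ ~(q /\ (r -> r)))
  44. (~(r \/ p) -> (r -> r))
  45. (((p /\ q) /\ p) -> ~~r)
  46. (~(q /\ p) \/ ~(q -> q))
  47. (((q /\ r) /\ q) /\ ~~r)
  48. (((r \/ q) /\ (q -> r)) -> ~(q /\ p))
  49. (~(p -> r) \/ ((r \/ r) \/ (r /\ p)))
  50. ((((q /\ r) /\ q) /\ ~~r) /\ (q /\ q))
  51. ~((((q /\ r) /\ q) /\ ~~r) /\ (q /\ q))
  52. (~(~r /\ (p \/ p)) \/ ~((q -> p) -> q))
  53. (((r \/ p) \/ (p /\ p)) \/ ((q \/ q) \/ p))
  54. ((~(r \/ p) -> (r -> r)) /\ (~(q /\ p) \/ ~(q -> q)))
  55. ((~(p -> r) \/ ((r \/ r) \/ (r /\ p))) \/ (((p /\ q) /\ p) -> ~~r))
  56. ((p /\ ~(q /\ (r -> r))) /\ ((~(r \/ p) -> (r -> r)) /\ (~(q /\ p) \/ ~(q -> q))))
  57. ((((r \/ p) \/ (p /\ p)) \/ ((q \/ q) \/ p)) \/ (((r \/ q) /\ (q -> r)) -> ~(q /\ p)))
  58. ((q -> ~(~q /\ ~p)) -> ((~(p -> r) \/ ((r \/ r) \/ (r /\ p))) \/ (((p /\ q) /\ p) -> ~~r)))
  59. (((p /\ ~(q /\ (r -> r))) /\ ((~(r \/ p) -> (r -> r)) /\ (~(q /\ p) \/ ~(q -> q)))) -> ~((((q /\ r) /\ q) /\ ~~r) /\ (q /\ q)))
  60. ((~(~r /\ (p \/ p)) \/ ~((q -> p) -> q)) -> ((((r \/ p) \/ (p /\ p)) \/ ((q \/ q) \/ p)) \/ (((r \/ q) /\ (q -> r)) -> ~(q /\ p))))
  61. (((~(~r /\ (p \/ p)) \/ ~((q -> p) -> q)) -> ((((r \/ p) \/ (p /\ p)) \/ ((q \/ q) \/ p)) \/ (((r \/ q) /\ (q -> r)) -> ~(q /\ p)))) -> ((q -> ~(~q /\ ~p)) -> ((~(p -> r) \/ ((r \/ r) \/ (r /\ p))) \/ (((p /\ q) /\ p) -> ~~r))))
  62. ((((p /\ ~(q /\ (r -> r))) /\ ((~(r \/ p) -> (r -> r)) /\ (~(q /\ p) \/ ~(q -> q)))) -> ~((((q /\ r) /\ q) /\ ~~r) /\ (q /\ q))) /\ (((~(~r /\ (p \/ p)) \/ ~((q -> p) -> q)) -> ((((r \/ p) \/ (p /\ p)) \/ ((q \/ q) \/ p)) \/ (((r \/ q) /\ (q -> r)) -> ~(q /\ p)))) -> ((q -> ~(~q /\ ~p)) -> ((~(p -> r) \/ ((r \/ r) \/ (r /\ p))) \/ (((p /\ q) /\ p) -> ~~r)))))
Total distinct subformulas = 62

62


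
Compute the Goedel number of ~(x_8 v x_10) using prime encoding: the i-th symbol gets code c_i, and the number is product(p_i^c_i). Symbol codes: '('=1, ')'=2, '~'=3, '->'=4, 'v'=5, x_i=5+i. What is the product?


Formula: ~(x_8 v x_10)
Symbol codes: [3, 1, 13, 5, 15, 2]
Primes: [2, 3, 5, 7, 11, 13]
p_1^3 = 2^3 = 8
p_2^1 = 3^1 = 3
p_3^13 = 5^13 = 1220703125
p_4^5 = 7^5 = 16807
p_5^15 = 11^15 = 4177248169415651
p_6^2 = 13^2 = 169
Product = 347606973257500049833974609375000

347606973257500049833974609375000


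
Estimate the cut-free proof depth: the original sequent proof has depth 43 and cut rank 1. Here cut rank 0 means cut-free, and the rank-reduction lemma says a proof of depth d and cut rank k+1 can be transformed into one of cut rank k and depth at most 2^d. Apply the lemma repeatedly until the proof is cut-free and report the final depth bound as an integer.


Each rank reduction sends depth d to at most 2^d; cut rank r needs r reductions.
2_0(43) = 43
2_1(43) = 2^43 = 8796093022208
Cut-free depth bound = 8796093022208

8796093022208


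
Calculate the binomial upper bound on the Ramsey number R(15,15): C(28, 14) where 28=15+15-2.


R(15,15) <= C(15+15-2, 15-1) = C(28, 14)
C(28, 14) = 28! / (14! * 14!)
= 40116600

40116600


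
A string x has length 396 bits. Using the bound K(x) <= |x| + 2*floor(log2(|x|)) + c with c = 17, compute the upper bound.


floor(log2(396)) = 8
2 * 8 = 16
K(x) <= 396 + 16 + 17 = 429

429


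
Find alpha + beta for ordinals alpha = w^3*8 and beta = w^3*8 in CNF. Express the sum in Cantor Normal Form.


Ordinal addition w^3*8 + w^3*8:
Both terms have the same exponent 3.
w^e*c + w^e*d = w^e*(c+d).
Result = w^3*(8+8) = w^3*16

w^3*16


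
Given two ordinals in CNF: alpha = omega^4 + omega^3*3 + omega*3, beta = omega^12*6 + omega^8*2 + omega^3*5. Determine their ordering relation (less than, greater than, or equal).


Compare term by term from highest exponent:
alpha = omega^4 + omega^3*3 + omega*3
beta = omega^12*6 + omega^8*2 + omega^3*5
Term 1: alpha has omega^4*1, beta has omega^12*6
Term 2: alpha has omega^3*3, beta has omega^8*2
Term 3: alpha has omega^1*3, beta has omega^3*5
Result: alpha < beta

alpha < beta


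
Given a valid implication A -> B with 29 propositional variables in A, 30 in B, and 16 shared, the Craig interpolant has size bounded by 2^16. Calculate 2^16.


Shared atoms = 16
Craig interpolant size bound = 2^16
= 65536

65536


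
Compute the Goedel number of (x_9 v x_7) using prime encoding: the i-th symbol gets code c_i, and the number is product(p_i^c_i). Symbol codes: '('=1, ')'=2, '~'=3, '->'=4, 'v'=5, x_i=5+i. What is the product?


Formula: (x_9 v x_7)
Symbol codes: [1, 14, 5, 12, 2]
Primes: [2, 3, 5, 7, 11]
p_1^1 = 2^1 = 2
p_2^14 = 3^14 = 4782969
p_3^5 = 5^5 = 3125
p_4^12 = 7^12 = 13841287201
p_5^2 = 11^2 = 121
Product = 50065600999375325306250

50065600999375325306250


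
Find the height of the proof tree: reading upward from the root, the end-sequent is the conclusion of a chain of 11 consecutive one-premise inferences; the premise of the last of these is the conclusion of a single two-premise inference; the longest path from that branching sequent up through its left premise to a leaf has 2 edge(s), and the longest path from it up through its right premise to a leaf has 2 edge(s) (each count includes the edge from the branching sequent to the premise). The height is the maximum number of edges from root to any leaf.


Longest path through the left premise: 2 edges (measured from the branching sequent)
Longest path through the right premise: 2 edges
Height of the subtree rooted at the branching sequent: max(2, 2) = 2
The branching sequent sits 11 edges above the root (the chain of one-premise inferences), so height = 2 + 11 = 13

13


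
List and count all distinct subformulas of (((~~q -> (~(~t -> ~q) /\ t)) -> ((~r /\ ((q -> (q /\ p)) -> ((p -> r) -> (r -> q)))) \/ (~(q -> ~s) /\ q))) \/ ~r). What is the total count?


Formula: (((~~q -> (~(~t -> ~q) /\ t)) -> ((~r /\ ((q -> (q /\ p)) -> ((p -> r) -> (r -> q)))) \/ (~(q -> ~s) /\ q))) \/ ~r)
Subformulas found:
  1. r
  2. q
  3. s
  4. t
  5. p
  6. ~t
  7. ~r
  8. ~s
  9. ~q
  10. ~~q
  11. (r -> q)
  12. (q /\ p)
  13. (p -> r)
  14. (q -> ~s)
  15. (~t -> ~q)
  16. ~(q -> ~s)
  17. ~(~t -> ~q)
  18. (q -> (q /\ p))
  19. (~(q -> ~s) /\ q)
  20. (~(~t -> ~q) /\ t)
  21. ((p -> r) -> (r -> q))
  22. (~~q -> (~(~t -> ~q) /\ t))
  23. ((q -> (q /\ p)) -> ((p -> r) -> (r -> q)))
  24. (~r /\ ((q -> (q /\ p)) -> ((p -> r) -> (r -> q))))
  25. ((~r /\ ((q -> (q /\ p)) -> ((p -> r) -> (r -> q)))) \/ (~(q -> ~s) /\ q))
  26. ((~~q -> (~(~t -> ~q) /\ t)) -> ((~r /\ ((q -> (q /\ p)) -> ((p -> r) -> (r -> q)))) \/ (~(q -> ~s) /\ q)))
  27. (((~~q -> (~(~t -> ~q) /\ t)) -> ((~r /\ ((q -> (q /\ p)) -> ((p -> r) -> (r -> q)))) \/ (~(q -> ~s) /\ q))) \/ ~r)
Total distinct subformulas = 27

27


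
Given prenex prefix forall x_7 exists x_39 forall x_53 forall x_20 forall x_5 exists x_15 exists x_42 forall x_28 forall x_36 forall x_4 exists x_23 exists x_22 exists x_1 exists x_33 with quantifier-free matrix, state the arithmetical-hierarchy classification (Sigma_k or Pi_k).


Leading quantifier is forall, so the class is Pi.
Number of quantifier blocks = alternations + 1 = 5 + 1 = 6.
Classification: Pi_6

Pi_6


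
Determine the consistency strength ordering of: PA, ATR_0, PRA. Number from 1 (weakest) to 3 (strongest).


Ordering by consistency strength:
1. PRA
2. PA
3. ATR_0


PA=2, ATR_0=3, PRA=1


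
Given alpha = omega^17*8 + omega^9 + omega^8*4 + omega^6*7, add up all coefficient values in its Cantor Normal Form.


CNF: omega^17*8 + omega^9 + omega^8*4 + omega^6*7
Coefficients: 8 + 1 + 4 + 7 = 20

20


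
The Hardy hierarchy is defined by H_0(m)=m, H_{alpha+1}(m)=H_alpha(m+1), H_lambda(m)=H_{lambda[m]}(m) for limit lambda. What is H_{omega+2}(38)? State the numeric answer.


H_{omega+2}(38):
Unwind the 2 successor steps: H_{omega+2}(38) = H_omega(38+2) = H_omega(40).
H_omega(m) = H_m(m) = m + m = 2m.
Result = 2 * 40 = 80

80


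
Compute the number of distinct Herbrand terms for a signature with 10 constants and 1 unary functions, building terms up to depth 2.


Herbrand terms by depth:
Depth 0: 10 constants
Depth 1: 10 new terms (running total: 20)
Depth 2: 10 new terms (running total: 30)
Total distinct ground terms = 30

30


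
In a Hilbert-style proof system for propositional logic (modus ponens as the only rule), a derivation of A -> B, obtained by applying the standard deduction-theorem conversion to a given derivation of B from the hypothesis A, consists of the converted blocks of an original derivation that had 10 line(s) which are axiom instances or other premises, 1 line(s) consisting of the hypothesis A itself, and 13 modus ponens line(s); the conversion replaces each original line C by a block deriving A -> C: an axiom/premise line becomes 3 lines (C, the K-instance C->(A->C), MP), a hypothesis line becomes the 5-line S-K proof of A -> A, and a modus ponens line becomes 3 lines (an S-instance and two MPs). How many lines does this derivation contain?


Deduction-theorem conversion, block by block:
- 10 axiom/premise lines -> 3 lines each = 30
- 1 hypothesis lines -> 5 lines each (identity proof A->A) = 5
- 13 MP lines -> 3 lines each (S-instance, MP, MP) = 39
Total = 30 + 5 + 39 = 74 lines.

74


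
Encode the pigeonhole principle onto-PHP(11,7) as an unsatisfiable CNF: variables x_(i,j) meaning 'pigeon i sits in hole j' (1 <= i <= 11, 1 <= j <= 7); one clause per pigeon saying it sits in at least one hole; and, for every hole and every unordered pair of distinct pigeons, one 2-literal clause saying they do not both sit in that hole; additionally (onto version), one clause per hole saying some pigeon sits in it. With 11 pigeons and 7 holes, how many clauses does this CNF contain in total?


onto-PHP(11,7): 11 pigeons, 7 holes, 11*7 = 77 variables.
- pigeon clauses: one per pigeon -> 11 clauses
- hole clauses: 7 holes * C(11,2) = 7 * 55 -> 385 clauses
- onto clauses: one per hole -> 7 clauses
Total clauses = 11 + 385 + 7 = 403

403


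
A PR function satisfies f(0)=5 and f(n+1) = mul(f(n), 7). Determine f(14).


f(0) = 5
f(1) = mul(f(0), 7) = mul(5, 7) = 35
f(2) = mul(f(1), 7) = mul(35, 7) = 245
f(3) = mul(f(2), 7) = mul(245, 7) = 1715
f(4) = mul(f(3), 7) = mul(1715, 7) = 12005
f(5) = mul(f(4), 7) = mul(12005, 7) = 84035
f(6) = mul(f(5), 7) = mul(84035, 7) = 588245
f(7) = mul(f(6), 7) = mul(588245, 7) = 4117715
f(8) = mul(f(7), 7) = mul(4117715, 7) = 28824005
f(9) = mul(f(8), 7) = mul(28824005, 7) = 201768035
f(10) = mul(f(9), 7) = mul(201768035, 7) = 1412376245
f(11) = mul(f(10), 7) = mul(1412376245, 7) = 9886633715
f(12) = mul(f(11), 7) = mul(9886633715, 7) = 69206436005
f(13) = mul(f(12), 7) = mul(69206436005, 7) = 484445052035
f(14) = mul(f(13), 7) = mul(484445052035, 7) = 3391115364245


3391115364245


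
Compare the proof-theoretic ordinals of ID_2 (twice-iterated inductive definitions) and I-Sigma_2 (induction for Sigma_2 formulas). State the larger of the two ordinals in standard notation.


Proof-theoretic ordinal of ID_2 (twice-iterated inductive definitions): psi_0(epsilon_{Omega_2+1})
Proof-theoretic ordinal of I-Sigma_2 (induction for Sigma_2 formulas): omega^(omega^omega)
Comparing: omega^(omega^omega) < psi_0(epsilon_{Omega_2+1}).
The larger ordinal is psi_0(epsilon_{Omega_2+1}) (from ID_2 (twice-iterated inductive definitions)).

psi_0(epsilon_{Omega_2+1})


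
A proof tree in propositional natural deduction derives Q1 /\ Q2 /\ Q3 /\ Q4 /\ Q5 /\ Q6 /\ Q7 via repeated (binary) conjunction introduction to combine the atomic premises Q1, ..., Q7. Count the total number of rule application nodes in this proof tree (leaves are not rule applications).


The target conjunction has 7 conjuncts, i.e. 6 binary /\ connectives.
Each conjunction-intro joins two pieces, so 7 atoms require 7-1 = 6 applications.
Total inference nodes = 6

6


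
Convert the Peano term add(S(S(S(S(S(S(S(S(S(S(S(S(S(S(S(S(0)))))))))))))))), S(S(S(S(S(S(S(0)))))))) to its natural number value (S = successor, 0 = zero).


add(S^16(0), S^7(0)):
S^16(0) = 16
S^7(0) = 7
16 + 7 = 23

23


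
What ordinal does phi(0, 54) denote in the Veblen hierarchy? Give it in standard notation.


phi(0, 54):
phi(0, beta) = omega^beta by definition.
phi(0, 54) = omega^54

omega^54


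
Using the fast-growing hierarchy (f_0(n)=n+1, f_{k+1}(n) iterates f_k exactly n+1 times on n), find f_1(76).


f_1(76) = f_0^77(76)
f_0 adds 1 each time, applied 77 times.
f_1(76) = 76 + 77 = 153

153
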